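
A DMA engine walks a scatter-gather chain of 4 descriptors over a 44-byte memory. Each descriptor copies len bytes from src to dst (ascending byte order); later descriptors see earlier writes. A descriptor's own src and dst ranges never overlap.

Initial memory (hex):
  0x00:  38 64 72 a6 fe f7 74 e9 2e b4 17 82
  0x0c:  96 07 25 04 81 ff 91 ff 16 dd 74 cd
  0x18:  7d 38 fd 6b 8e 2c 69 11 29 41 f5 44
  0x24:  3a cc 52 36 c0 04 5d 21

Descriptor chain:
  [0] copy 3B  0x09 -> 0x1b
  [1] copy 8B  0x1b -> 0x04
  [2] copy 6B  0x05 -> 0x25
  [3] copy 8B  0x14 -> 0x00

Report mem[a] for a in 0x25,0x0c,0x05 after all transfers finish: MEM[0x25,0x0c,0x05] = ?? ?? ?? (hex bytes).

  after D0: wrote 3B at 0x1b = b41782
  after D1: wrote 8B at 0x04 = b4178269112941f5
  after D2: wrote 6B at 0x25 = 178269112941
  after D3: wrote 8B at 0x00 = 16dd74cd7d38fdb4
query mem[0x25]=0x17, mem[0x0c]=0x96, mem[0x05]=0x38

MEM[0x25,0x0c,0x05] = 17 96 38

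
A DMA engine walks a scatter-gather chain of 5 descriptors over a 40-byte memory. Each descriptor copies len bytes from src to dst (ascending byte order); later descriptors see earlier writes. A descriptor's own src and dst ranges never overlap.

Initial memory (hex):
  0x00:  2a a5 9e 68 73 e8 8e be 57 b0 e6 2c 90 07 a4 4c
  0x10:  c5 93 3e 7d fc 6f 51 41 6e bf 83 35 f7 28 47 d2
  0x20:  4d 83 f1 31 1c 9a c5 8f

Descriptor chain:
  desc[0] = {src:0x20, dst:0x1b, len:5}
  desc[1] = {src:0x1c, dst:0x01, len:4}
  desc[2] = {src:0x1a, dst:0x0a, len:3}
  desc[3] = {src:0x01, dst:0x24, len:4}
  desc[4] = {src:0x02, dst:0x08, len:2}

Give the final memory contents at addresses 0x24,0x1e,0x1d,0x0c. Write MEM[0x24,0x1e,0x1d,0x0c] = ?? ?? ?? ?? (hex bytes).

MEM[0x24,0x1e,0x1d,0x0c] = 83 31 f1 83

D0: mem[0x1b..0x1f] <- [4d 83 f1 31 1c]
D1: mem[0x01..0x04] <- [83 f1 31 1c]
D2: mem[0x0a..0x0c] <- [83 4d 83]
D3: mem[0x24..0x27] <- [83 f1 31 1c]
D4: mem[0x08..0x09] <- [f1 31]
query mem[0x24]=0x83, mem[0x1e]=0x31, mem[0x1d]=0xf1, mem[0x0c]=0x83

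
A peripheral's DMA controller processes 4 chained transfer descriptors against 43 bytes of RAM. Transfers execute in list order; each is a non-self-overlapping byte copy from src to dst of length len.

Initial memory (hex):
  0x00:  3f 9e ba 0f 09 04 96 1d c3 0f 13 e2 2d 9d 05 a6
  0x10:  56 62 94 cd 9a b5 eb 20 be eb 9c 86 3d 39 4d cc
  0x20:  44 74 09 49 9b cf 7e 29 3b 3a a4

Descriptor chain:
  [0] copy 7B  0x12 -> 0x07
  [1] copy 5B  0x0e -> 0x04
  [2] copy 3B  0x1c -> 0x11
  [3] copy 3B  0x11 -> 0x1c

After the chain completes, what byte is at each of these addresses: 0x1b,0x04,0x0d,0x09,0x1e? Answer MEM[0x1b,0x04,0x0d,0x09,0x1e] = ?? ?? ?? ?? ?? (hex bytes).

D0: mem[0x07..0x0d] <- [94 cd 9a b5 eb 20 be]
D1: mem[0x04..0x08] <- [05 a6 56 62 94]
D2: mem[0x11..0x13] <- [3d 39 4d]
D3: mem[0x1c..0x1e] <- [3d 39 4d]
query mem[0x1b]=0x86, mem[0x04]=0x05, mem[0x0d]=0xbe, mem[0x09]=0x9a, mem[0x1e]=0x4d

MEM[0x1b,0x04,0x0d,0x09,0x1e] = 86 05 be 9a 4d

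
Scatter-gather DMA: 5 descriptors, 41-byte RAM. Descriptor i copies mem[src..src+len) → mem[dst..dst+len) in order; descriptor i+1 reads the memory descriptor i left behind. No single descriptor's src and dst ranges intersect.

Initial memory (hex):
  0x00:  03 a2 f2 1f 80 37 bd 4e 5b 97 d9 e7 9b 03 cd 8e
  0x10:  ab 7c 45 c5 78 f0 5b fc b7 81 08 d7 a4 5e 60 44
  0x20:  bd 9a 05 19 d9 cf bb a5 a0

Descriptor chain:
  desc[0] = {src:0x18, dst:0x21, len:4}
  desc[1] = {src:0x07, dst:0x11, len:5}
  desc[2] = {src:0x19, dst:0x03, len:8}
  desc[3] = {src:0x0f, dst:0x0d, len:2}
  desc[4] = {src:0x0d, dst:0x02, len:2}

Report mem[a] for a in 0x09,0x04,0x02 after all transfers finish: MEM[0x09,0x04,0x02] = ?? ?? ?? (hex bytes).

MEM[0x09,0x04,0x02] = 44 08 8e

[0] 0x18->0x21 len=4 : b7 81 08 d7
[1] 0x07->0x11 len=5 : 4e 5b 97 d9 e7
[2] 0x19->0x03 len=8 : 81 08 d7 a4 5e 60 44 bd
[3] 0x0f->0x0d len=2 : 8e ab
[4] 0x0d->0x02 len=2 : 8e ab
query mem[0x09]=0x44, mem[0x04]=0x08, mem[0x02]=0x8e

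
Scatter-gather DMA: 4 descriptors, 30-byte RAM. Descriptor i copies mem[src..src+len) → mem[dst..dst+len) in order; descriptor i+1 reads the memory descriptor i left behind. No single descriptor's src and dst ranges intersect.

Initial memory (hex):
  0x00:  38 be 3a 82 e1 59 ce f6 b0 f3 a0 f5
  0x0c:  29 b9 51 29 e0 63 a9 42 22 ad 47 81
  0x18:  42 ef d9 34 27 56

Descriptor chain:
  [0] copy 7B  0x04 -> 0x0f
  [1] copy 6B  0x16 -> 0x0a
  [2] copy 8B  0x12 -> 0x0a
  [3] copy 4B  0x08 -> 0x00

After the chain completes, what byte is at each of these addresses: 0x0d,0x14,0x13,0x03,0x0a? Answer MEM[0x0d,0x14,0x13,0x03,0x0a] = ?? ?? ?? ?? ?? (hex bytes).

MEM[0x0d,0x14,0x13,0x03,0x0a] = a0 f3 b0 b0 f6

[0] 0x04->0x0f len=7 : e1 59 ce f6 b0 f3 a0
[1] 0x16->0x0a len=6 : 47 81 42 ef d9 34
[2] 0x12->0x0a len=8 : f6 b0 f3 a0 47 81 42 ef
[3] 0x08->0x00 len=4 : b0 f3 f6 b0
query mem[0x0d]=0xa0, mem[0x14]=0xf3, mem[0x13]=0xb0, mem[0x03]=0xb0, mem[0x0a]=0xf6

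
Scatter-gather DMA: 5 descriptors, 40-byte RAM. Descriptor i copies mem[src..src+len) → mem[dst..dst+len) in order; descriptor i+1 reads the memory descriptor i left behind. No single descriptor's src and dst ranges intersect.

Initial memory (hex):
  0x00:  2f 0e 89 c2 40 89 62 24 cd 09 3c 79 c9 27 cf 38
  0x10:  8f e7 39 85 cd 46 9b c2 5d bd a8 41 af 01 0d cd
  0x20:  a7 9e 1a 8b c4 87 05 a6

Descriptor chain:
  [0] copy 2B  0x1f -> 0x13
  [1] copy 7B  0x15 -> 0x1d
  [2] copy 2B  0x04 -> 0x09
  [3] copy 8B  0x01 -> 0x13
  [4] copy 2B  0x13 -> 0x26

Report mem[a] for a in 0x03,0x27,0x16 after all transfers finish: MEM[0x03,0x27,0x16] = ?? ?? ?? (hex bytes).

MEM[0x03,0x27,0x16] = c2 89 40

#0 dst[0x13+2] := {0xcd,0xa7}
#1 dst[0x1d+7] := {0x46,0x9b,0xc2,0x5d,0xbd,0xa8,0x41}
#2 dst[0x09+2] := {0x40,0x89}
#3 dst[0x13+8] := {0x0e,0x89,0xc2,0x40,0x89,0x62,0x24,0xcd}
#4 dst[0x26+2] := {0x0e,0x89}
query mem[0x03]=0xc2, mem[0x27]=0x89, mem[0x16]=0x40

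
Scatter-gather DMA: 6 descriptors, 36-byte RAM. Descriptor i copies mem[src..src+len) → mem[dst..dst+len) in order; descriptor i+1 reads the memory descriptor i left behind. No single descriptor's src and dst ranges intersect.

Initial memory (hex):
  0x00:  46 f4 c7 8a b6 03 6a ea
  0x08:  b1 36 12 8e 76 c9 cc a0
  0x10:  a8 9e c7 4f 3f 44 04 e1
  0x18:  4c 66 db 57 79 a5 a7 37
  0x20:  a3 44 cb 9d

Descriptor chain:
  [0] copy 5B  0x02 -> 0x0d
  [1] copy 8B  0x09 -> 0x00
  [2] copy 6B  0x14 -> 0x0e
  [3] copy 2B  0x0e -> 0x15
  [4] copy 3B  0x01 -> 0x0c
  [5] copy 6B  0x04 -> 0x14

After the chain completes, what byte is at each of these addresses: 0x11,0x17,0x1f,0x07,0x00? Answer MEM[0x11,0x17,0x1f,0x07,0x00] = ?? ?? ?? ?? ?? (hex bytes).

MEM[0x11,0x17,0x1f,0x07,0x00] = e1 03 37 03 36

D0: mem[0x0d..0x11] <- [c7 8a b6 03 6a]
D1: mem[0x00..0x07] <- [36 12 8e 76 c7 8a b6 03]
D2: mem[0x0e..0x13] <- [3f 44 04 e1 4c 66]
D3: mem[0x15..0x16] <- [3f 44]
D4: mem[0x0c..0x0e] <- [12 8e 76]
D5: mem[0x14..0x19] <- [c7 8a b6 03 b1 36]
query mem[0x11]=0xe1, mem[0x17]=0x03, mem[0x1f]=0x37, mem[0x07]=0x03, mem[0x00]=0x36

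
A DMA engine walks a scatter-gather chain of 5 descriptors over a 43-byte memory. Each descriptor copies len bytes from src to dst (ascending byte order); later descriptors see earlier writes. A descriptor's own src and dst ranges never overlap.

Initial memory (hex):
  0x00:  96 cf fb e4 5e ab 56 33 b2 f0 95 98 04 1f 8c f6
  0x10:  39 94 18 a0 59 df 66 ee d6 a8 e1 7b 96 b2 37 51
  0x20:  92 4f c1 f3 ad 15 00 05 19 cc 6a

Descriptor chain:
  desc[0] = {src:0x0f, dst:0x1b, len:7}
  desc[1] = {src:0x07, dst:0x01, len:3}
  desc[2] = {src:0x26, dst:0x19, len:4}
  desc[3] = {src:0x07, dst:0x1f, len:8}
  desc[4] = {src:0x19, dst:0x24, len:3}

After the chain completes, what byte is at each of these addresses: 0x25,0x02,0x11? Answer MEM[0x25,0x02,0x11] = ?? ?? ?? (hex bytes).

MEM[0x25,0x02,0x11] = 05 b2 94

#0 dst[0x1b+7] := {0xf6,0x39,0x94,0x18,0xa0,0x59,0xdf}
#1 dst[0x01+3] := {0x33,0xb2,0xf0}
#2 dst[0x19+4] := {0x00,0x05,0x19,0xcc}
#3 dst[0x1f+8] := {0x33,0xb2,0xf0,0x95,0x98,0x04,0x1f,0x8c}
#4 dst[0x24+3] := {0x00,0x05,0x19}
query mem[0x25]=0x05, mem[0x02]=0xb2, mem[0x11]=0x94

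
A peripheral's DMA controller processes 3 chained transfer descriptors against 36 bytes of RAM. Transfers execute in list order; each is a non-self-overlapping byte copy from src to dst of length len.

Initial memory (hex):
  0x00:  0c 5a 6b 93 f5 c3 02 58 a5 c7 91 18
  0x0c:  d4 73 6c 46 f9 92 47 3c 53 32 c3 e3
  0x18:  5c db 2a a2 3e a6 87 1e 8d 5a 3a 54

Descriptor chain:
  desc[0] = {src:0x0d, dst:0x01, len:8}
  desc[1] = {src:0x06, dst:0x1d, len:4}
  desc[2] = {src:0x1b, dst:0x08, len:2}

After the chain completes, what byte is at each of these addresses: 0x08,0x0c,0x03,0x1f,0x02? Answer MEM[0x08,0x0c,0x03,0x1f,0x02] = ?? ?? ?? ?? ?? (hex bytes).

MEM[0x08,0x0c,0x03,0x1f,0x02] = a2 d4 46 53 6c

#0 dst[0x01+8] := {0x73,0x6c,0x46,0xf9,0x92,0x47,0x3c,0x53}
#1 dst[0x1d+4] := {0x47,0x3c,0x53,0xc7}
#2 dst[0x08+2] := {0xa2,0x3e}
query mem[0x08]=0xa2, mem[0x0c]=0xd4, mem[0x03]=0x46, mem[0x1f]=0x53, mem[0x02]=0x6c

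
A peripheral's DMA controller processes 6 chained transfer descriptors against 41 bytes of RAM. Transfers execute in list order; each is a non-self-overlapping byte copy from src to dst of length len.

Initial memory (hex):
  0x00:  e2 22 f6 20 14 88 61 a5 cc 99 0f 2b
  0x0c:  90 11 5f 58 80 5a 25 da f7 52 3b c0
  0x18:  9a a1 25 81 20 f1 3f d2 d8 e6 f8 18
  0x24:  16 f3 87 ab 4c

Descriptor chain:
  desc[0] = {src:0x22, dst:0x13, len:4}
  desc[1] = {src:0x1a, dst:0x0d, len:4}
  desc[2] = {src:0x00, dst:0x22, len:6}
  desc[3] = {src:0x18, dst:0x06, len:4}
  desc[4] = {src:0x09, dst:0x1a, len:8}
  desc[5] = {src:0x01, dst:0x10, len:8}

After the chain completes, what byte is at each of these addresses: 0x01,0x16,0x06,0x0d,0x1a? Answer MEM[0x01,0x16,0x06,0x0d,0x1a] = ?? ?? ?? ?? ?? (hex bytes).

MEM[0x01,0x16,0x06,0x0d,0x1a] = 22 a1 9a 25 81

  after D0: wrote 4B at 0x13 = f81816f3
  after D1: wrote 4B at 0x0d = 258120f1
  after D2: wrote 6B at 0x22 = e222f6201488
  after D3: wrote 4B at 0x06 = 9aa12581
  after D4: wrote 8B at 0x1a = 810f2b90258120f1
  after D5: wrote 8B at 0x10 = 22f62014889aa125
query mem[0x01]=0x22, mem[0x16]=0xa1, mem[0x06]=0x9a, mem[0x0d]=0x25, mem[0x1a]=0x81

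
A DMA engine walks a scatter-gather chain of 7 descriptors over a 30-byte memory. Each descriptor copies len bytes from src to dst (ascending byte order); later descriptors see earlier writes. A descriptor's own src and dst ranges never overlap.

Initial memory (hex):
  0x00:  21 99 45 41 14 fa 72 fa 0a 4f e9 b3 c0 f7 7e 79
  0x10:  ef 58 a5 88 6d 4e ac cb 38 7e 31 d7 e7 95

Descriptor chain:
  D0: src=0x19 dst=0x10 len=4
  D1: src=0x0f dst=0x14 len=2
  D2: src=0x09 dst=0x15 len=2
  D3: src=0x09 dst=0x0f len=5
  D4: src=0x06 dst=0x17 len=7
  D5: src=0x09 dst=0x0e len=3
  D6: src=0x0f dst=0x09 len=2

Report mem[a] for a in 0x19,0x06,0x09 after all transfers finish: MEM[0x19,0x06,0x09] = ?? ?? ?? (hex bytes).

MEM[0x19,0x06,0x09] = 0a 72 e9

D0: mem[0x10..0x13] <- [7e 31 d7 e7]
D1: mem[0x14..0x15] <- [79 7e]
D2: mem[0x15..0x16] <- [4f e9]
D3: mem[0x0f..0x13] <- [4f e9 b3 c0 f7]
D4: mem[0x17..0x1d] <- [72 fa 0a 4f e9 b3 c0]
D5: mem[0x0e..0x10] <- [4f e9 b3]
D6: mem[0x09..0x0a] <- [e9 b3]
query mem[0x19]=0x0a, mem[0x06]=0x72, mem[0x09]=0xe9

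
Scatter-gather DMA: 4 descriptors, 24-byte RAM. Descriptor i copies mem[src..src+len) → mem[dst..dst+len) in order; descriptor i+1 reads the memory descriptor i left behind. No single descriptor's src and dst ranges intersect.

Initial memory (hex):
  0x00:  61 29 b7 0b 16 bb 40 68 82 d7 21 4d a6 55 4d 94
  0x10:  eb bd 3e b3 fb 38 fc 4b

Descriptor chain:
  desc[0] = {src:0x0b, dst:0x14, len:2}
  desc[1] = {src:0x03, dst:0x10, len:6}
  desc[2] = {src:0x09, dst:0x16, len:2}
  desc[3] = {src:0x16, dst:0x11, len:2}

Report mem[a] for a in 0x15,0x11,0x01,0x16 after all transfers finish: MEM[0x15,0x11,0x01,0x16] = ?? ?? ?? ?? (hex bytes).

D0: mem[0x14..0x15] <- [4d a6]
D1: mem[0x10..0x15] <- [0b 16 bb 40 68 82]
D2: mem[0x16..0x17] <- [d7 21]
D3: mem[0x11..0x12] <- [d7 21]
query mem[0x15]=0x82, mem[0x11]=0xd7, mem[0x01]=0x29, mem[0x16]=0xd7

MEM[0x15,0x11,0x01,0x16] = 82 d7 29 d7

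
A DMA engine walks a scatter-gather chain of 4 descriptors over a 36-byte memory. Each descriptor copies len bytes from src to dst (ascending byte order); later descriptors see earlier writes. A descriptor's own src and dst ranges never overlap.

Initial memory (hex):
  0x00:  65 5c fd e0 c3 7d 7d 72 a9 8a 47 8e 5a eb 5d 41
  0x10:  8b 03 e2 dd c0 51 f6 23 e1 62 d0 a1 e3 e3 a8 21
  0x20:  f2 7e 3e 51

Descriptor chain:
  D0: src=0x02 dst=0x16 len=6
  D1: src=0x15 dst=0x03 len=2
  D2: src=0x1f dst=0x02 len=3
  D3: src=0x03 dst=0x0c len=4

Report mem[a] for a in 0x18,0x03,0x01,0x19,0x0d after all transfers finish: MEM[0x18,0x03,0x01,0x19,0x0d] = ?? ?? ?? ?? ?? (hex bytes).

#0 dst[0x16+6] := {0xfd,0xe0,0xc3,0x7d,0x7d,0x72}
#1 dst[0x03+2] := {0x51,0xfd}
#2 dst[0x02+3] := {0x21,0xf2,0x7e}
#3 dst[0x0c+4] := {0xf2,0x7e,0x7d,0x7d}
query mem[0x18]=0xc3, mem[0x03]=0xf2, mem[0x01]=0x5c, mem[0x19]=0x7d, mem[0x0d]=0x7e

MEM[0x18,0x03,0x01,0x19,0x0d] = c3 f2 5c 7d 7e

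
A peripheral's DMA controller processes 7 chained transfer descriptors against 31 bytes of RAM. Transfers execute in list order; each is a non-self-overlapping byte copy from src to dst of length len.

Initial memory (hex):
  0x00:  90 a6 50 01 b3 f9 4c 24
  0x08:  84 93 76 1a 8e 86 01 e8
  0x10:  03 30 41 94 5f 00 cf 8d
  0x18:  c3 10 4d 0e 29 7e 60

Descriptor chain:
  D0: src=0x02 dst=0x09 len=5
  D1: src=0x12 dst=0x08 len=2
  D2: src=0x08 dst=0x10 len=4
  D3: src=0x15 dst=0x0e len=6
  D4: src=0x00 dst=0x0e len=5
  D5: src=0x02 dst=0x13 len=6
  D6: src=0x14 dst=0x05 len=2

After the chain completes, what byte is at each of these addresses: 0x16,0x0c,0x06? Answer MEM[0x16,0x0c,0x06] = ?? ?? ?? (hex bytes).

MEM[0x16,0x0c,0x06] = f9 f9 b3

#0 dst[0x09+5] := {0x50,0x01,0xb3,0xf9,0x4c}
#1 dst[0x08+2] := {0x41,0x94}
#2 dst[0x10+4] := {0x41,0x94,0x01,0xb3}
#3 dst[0x0e+6] := {0x00,0xcf,0x8d,0xc3,0x10,0x4d}
#4 dst[0x0e+5] := {0x90,0xa6,0x50,0x01,0xb3}
#5 dst[0x13+6] := {0x50,0x01,0xb3,0xf9,0x4c,0x24}
#6 dst[0x05+2] := {0x01,0xb3}
query mem[0x16]=0xf9, mem[0x0c]=0xf9, mem[0x06]=0xb3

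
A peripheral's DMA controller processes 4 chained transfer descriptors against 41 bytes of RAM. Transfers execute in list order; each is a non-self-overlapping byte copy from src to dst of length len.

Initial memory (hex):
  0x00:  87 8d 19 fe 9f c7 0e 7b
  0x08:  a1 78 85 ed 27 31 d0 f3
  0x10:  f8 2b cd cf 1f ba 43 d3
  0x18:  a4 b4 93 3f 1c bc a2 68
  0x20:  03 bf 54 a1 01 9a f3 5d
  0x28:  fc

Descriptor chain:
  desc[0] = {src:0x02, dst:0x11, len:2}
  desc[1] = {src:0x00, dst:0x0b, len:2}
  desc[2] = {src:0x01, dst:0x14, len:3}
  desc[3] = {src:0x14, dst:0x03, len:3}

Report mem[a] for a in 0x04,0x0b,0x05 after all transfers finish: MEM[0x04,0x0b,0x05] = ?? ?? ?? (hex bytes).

#0 dst[0x11+2] := {0x19,0xfe}
#1 dst[0x0b+2] := {0x87,0x8d}
#2 dst[0x14+3] := {0x8d,0x19,0xfe}
#3 dst[0x03+3] := {0x8d,0x19,0xfe}
query mem[0x04]=0x19, mem[0x0b]=0x87, mem[0x05]=0xfe

MEM[0x04,0x0b,0x05] = 19 87 fe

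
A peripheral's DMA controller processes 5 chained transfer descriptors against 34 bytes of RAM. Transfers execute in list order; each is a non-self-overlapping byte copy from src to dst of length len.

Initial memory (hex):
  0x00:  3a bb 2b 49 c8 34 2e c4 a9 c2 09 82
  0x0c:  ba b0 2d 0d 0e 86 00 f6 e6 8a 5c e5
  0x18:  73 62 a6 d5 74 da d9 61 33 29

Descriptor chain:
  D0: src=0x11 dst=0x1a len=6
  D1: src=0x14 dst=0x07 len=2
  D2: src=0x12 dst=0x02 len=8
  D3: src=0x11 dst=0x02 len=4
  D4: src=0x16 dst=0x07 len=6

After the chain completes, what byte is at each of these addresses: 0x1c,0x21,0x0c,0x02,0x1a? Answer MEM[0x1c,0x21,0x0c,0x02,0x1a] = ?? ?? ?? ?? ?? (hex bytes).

  after D0: wrote 6B at 0x1a = 8600f6e68a5c
  after D1: wrote 2B at 0x07 = e68a
  after D2: wrote 8B at 0x02 = 00f6e68a5ce57362
  after D3: wrote 4B at 0x02 = 8600f6e6
  after D4: wrote 6B at 0x07 = 5ce573628600
query mem[0x1c]=0xf6, mem[0x21]=0x29, mem[0x0c]=0x00, mem[0x02]=0x86, mem[0x1a]=0x86

MEM[0x1c,0x21,0x0c,0x02,0x1a] = f6 29 00 86 86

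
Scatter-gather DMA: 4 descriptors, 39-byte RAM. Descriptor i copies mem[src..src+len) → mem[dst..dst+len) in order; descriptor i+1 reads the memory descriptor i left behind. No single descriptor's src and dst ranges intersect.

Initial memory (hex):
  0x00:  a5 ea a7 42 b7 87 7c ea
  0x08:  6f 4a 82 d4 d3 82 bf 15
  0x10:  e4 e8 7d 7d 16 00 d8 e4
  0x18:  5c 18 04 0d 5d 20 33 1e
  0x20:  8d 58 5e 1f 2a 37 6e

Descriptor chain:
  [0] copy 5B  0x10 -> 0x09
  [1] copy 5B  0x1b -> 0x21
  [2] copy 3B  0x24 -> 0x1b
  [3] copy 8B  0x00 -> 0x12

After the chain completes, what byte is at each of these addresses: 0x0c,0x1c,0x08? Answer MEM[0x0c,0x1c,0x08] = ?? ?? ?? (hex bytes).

MEM[0x0c,0x1c,0x08] = 7d 1e 6f

[0] 0x10->0x09 len=5 : e4 e8 7d 7d 16
[1] 0x1b->0x21 len=5 : 0d 5d 20 33 1e
[2] 0x24->0x1b len=3 : 33 1e 6e
[3] 0x00->0x12 len=8 : a5 ea a7 42 b7 87 7c ea
query mem[0x0c]=0x7d, mem[0x1c]=0x1e, mem[0x08]=0x6f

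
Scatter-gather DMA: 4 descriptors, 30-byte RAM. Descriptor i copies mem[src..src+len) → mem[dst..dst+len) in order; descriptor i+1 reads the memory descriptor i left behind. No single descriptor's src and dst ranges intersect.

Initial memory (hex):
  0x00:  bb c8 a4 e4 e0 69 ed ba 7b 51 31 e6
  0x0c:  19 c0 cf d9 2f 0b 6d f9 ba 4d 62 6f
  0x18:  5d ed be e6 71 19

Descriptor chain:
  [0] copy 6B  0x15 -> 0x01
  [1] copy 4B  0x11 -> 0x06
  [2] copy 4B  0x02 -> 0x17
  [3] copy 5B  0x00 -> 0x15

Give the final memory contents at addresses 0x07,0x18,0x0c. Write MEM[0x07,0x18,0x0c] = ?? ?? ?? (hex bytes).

  after D0: wrote 6B at 0x01 = 4d626f5dedbe
  after D1: wrote 4B at 0x06 = 0b6df9ba
  after D2: wrote 4B at 0x17 = 626f5ded
  after D3: wrote 5B at 0x15 = bb4d626f5d
query mem[0x07]=0x6d, mem[0x18]=0x6f, mem[0x0c]=0x19

MEM[0x07,0x18,0x0c] = 6d 6f 19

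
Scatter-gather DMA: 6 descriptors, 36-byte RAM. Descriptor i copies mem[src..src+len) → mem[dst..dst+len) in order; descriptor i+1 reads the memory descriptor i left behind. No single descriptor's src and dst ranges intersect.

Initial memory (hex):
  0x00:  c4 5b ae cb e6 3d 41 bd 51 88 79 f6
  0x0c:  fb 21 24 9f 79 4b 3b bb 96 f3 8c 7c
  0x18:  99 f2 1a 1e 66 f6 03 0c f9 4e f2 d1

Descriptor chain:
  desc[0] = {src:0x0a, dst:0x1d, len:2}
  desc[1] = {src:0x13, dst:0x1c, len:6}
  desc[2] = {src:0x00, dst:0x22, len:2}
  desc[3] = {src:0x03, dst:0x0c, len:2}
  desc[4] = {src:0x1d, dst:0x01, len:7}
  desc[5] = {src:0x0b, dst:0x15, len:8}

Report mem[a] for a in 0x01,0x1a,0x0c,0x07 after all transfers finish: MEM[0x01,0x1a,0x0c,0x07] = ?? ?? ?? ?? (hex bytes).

[0] 0x0a->0x1d len=2 : 79 f6
[1] 0x13->0x1c len=6 : bb 96 f3 8c 7c 99
[2] 0x00->0x22 len=2 : c4 5b
[3] 0x03->0x0c len=2 : cb e6
[4] 0x1d->0x01 len=7 : 96 f3 8c 7c 99 c4 5b
[5] 0x0b->0x15 len=8 : f6 cb e6 24 9f 79 4b 3b
query mem[0x01]=0x96, mem[0x1a]=0x79, mem[0x0c]=0xcb, mem[0x07]=0x5b

MEM[0x01,0x1a,0x0c,0x07] = 96 79 cb 5b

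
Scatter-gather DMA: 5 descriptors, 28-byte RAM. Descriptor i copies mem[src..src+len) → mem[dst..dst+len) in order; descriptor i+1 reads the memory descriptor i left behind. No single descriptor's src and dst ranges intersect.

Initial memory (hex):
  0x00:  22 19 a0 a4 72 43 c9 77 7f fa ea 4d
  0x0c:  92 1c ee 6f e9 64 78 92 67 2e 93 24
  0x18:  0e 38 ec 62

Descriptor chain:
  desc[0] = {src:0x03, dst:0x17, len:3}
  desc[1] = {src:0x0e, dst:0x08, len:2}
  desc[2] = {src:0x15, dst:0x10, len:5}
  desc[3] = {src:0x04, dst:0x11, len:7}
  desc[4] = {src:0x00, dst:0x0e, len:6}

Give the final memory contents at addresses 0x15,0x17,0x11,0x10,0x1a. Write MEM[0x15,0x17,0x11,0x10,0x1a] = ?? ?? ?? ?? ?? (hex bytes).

D0: mem[0x17..0x19] <- [a4 72 43]
D1: mem[0x08..0x09] <- [ee 6f]
D2: mem[0x10..0x14] <- [2e 93 a4 72 43]
D3: mem[0x11..0x17] <- [72 43 c9 77 ee 6f ea]
D4: mem[0x0e..0x13] <- [22 19 a0 a4 72 43]
query mem[0x15]=0xee, mem[0x17]=0xea, mem[0x11]=0xa4, mem[0x10]=0xa0, mem[0x1a]=0xec

MEM[0x15,0x17,0x11,0x10,0x1a] = ee ea a4 a0 ec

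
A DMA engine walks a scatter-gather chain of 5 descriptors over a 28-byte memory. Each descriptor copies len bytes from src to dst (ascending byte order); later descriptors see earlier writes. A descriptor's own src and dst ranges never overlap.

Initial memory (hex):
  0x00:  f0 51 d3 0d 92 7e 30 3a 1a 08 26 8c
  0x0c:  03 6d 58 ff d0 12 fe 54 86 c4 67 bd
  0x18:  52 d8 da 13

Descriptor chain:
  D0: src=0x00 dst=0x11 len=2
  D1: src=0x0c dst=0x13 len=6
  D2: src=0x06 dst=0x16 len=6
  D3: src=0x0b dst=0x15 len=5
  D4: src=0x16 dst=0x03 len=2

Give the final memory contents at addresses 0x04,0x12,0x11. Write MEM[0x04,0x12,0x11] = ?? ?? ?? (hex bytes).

MEM[0x04,0x12,0x11] = 6d 51 f0

D0: mem[0x11..0x12] <- [f0 51]
D1: mem[0x13..0x18] <- [03 6d 58 ff d0 f0]
D2: mem[0x16..0x1b] <- [30 3a 1a 08 26 8c]
D3: mem[0x15..0x19] <- [8c 03 6d 58 ff]
D4: mem[0x03..0x04] <- [03 6d]
query mem[0x04]=0x6d, mem[0x12]=0x51, mem[0x11]=0xf0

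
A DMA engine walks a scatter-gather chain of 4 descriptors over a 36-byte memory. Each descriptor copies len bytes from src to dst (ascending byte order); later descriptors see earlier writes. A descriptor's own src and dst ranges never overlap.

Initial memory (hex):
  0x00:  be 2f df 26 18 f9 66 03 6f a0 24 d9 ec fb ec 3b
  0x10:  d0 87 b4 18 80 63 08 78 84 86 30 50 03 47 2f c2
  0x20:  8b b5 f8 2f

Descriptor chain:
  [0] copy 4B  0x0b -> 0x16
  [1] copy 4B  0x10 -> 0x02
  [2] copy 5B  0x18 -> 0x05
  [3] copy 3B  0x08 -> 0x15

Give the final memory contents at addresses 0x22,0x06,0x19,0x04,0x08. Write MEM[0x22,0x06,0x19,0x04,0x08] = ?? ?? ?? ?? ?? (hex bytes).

MEM[0x22,0x06,0x19,0x04,0x08] = f8 ec ec b4 50

#0 dst[0x16+4] := {0xd9,0xec,0xfb,0xec}
#1 dst[0x02+4] := {0xd0,0x87,0xb4,0x18}
#2 dst[0x05+5] := {0xfb,0xec,0x30,0x50,0x03}
#3 dst[0x15+3] := {0x50,0x03,0x24}
query mem[0x22]=0xf8, mem[0x06]=0xec, mem[0x19]=0xec, mem[0x04]=0xb4, mem[0x08]=0x50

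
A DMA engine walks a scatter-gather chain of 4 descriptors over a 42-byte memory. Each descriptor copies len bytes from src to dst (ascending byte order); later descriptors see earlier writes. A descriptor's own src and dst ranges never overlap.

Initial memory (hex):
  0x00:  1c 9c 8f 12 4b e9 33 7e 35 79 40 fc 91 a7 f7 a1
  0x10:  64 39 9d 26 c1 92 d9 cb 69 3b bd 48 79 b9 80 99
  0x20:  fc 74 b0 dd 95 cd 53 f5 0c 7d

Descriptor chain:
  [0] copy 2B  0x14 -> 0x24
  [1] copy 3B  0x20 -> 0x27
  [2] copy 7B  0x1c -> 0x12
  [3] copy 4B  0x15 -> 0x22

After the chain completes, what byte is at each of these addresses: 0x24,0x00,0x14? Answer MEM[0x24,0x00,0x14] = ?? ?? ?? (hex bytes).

MEM[0x24,0x00,0x14] = 74 1c 80

  after D0: wrote 2B at 0x24 = c192
  after D1: wrote 3B at 0x27 = fc74b0
  after D2: wrote 7B at 0x12 = 79b98099fc74b0
  after D3: wrote 4B at 0x22 = 99fc74b0
query mem[0x24]=0x74, mem[0x00]=0x1c, mem[0x14]=0x80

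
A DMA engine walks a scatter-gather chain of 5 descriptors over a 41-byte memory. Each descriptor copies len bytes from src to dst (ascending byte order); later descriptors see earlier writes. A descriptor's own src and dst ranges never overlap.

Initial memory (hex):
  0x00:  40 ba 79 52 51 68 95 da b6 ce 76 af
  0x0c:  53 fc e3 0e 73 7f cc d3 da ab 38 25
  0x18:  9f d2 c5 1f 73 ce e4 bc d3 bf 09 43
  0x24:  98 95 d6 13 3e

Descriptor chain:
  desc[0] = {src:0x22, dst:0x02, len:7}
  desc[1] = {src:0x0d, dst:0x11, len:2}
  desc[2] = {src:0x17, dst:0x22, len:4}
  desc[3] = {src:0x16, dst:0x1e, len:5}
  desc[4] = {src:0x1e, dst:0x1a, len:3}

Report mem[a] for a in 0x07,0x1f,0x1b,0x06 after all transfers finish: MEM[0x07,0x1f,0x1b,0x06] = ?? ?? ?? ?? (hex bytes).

  after D0: wrote 7B at 0x02 = 09439895d6133e
  after D1: wrote 2B at 0x11 = fce3
  after D2: wrote 4B at 0x22 = 259fd2c5
  after D3: wrote 5B at 0x1e = 38259fd2c5
  after D4: wrote 3B at 0x1a = 38259f
query mem[0x07]=0x13, mem[0x1f]=0x25, mem[0x1b]=0x25, mem[0x06]=0xd6

MEM[0x07,0x1f,0x1b,0x06] = 13 25 25 d6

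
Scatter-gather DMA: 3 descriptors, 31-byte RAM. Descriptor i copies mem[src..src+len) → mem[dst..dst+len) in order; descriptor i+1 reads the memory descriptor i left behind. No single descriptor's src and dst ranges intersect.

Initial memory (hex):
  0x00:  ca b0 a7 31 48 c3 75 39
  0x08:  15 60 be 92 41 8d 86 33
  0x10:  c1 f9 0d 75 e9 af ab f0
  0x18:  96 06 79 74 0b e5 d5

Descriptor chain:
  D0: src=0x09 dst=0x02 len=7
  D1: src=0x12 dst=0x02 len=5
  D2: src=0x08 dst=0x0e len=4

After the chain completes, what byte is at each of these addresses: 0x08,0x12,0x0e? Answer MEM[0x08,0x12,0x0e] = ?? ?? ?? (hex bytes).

MEM[0x08,0x12,0x0e] = 33 0d 33

[0] 0x09->0x02 len=7 : 60 be 92 41 8d 86 33
[1] 0x12->0x02 len=5 : 0d 75 e9 af ab
[2] 0x08->0x0e len=4 : 33 60 be 92
query mem[0x08]=0x33, mem[0x12]=0x0d, mem[0x0e]=0x33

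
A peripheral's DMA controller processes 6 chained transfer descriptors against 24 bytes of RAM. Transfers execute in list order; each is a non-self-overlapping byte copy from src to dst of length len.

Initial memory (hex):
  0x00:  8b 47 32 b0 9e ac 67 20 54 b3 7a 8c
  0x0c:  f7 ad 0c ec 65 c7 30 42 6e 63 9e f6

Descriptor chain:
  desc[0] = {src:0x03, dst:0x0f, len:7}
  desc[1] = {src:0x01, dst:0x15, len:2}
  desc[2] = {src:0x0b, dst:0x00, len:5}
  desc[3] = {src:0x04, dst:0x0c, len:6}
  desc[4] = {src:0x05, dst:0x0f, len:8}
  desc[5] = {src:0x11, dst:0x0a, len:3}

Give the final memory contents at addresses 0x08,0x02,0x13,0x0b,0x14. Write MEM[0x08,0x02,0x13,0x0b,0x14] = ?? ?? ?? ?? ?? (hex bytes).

MEM[0x08,0x02,0x13,0x0b,0x14] = 54 ad b3 54 7a

[0] 0x03->0x0f len=7 : b0 9e ac 67 20 54 b3
[1] 0x01->0x15 len=2 : 47 32
[2] 0x0b->0x00 len=5 : 8c f7 ad 0c b0
[3] 0x04->0x0c len=6 : b0 ac 67 20 54 b3
[4] 0x05->0x0f len=8 : ac 67 20 54 b3 7a 8c b0
[5] 0x11->0x0a len=3 : 20 54 b3
query mem[0x08]=0x54, mem[0x02]=0xad, mem[0x13]=0xb3, mem[0x0b]=0x54, mem[0x14]=0x7a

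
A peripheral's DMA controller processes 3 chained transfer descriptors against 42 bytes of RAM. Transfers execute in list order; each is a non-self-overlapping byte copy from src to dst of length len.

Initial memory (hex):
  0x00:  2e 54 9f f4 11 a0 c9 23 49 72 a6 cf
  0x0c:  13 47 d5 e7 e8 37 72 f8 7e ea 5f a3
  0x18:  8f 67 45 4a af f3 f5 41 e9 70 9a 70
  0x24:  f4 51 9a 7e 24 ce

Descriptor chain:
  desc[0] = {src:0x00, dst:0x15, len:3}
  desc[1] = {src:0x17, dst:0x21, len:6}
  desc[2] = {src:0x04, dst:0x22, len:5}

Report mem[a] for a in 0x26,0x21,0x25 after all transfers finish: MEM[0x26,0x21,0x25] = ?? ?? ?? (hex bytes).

D0: mem[0x15..0x17] <- [2e 54 9f]
D1: mem[0x21..0x26] <- [9f 8f 67 45 4a af]
D2: mem[0x22..0x26] <- [11 a0 c9 23 49]
query mem[0x26]=0x49, mem[0x21]=0x9f, mem[0x25]=0x23

MEM[0x26,0x21,0x25] = 49 9f 23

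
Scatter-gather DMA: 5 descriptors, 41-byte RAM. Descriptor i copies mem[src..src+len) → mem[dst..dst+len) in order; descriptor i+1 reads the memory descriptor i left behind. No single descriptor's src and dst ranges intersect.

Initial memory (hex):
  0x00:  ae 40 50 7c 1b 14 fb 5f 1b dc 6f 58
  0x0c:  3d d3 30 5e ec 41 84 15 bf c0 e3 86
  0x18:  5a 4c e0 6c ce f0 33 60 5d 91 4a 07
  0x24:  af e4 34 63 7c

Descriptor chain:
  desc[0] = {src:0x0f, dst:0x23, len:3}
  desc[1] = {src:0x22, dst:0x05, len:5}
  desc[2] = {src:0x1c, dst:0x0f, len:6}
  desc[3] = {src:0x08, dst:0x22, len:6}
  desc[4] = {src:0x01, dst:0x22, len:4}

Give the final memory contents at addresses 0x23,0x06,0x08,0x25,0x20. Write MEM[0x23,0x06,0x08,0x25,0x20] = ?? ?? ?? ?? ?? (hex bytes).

#0 dst[0x23+3] := {0x5e,0xec,0x41}
#1 dst[0x05+5] := {0x4a,0x5e,0xec,0x41,0x34}
#2 dst[0x0f+6] := {0xce,0xf0,0x33,0x60,0x5d,0x91}
#3 dst[0x22+6] := {0x41,0x34,0x6f,0x58,0x3d,0xd3}
#4 dst[0x22+4] := {0x40,0x50,0x7c,0x1b}
query mem[0x23]=0x50, mem[0x06]=0x5e, mem[0x08]=0x41, mem[0x25]=0x1b, mem[0x20]=0x5d

MEM[0x23,0x06,0x08,0x25,0x20] = 50 5e 41 1b 5d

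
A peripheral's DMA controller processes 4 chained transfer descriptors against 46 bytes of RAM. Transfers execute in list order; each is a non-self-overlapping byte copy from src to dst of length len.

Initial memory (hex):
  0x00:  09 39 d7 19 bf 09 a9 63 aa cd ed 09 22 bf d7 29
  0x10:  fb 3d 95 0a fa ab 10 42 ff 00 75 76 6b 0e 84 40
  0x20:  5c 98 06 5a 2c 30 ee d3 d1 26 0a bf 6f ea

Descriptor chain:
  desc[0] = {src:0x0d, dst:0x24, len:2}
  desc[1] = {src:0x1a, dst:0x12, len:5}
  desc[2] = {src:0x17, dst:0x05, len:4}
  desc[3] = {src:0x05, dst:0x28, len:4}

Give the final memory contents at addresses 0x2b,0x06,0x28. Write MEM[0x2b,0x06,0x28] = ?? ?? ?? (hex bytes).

D0: mem[0x24..0x25] <- [bf d7]
D1: mem[0x12..0x16] <- [75 76 6b 0e 84]
D2: mem[0x05..0x08] <- [42 ff 00 75]
D3: mem[0x28..0x2b] <- [42 ff 00 75]
query mem[0x2b]=0x75, mem[0x06]=0xff, mem[0x28]=0x42

MEM[0x2b,0x06,0x28] = 75 ff 42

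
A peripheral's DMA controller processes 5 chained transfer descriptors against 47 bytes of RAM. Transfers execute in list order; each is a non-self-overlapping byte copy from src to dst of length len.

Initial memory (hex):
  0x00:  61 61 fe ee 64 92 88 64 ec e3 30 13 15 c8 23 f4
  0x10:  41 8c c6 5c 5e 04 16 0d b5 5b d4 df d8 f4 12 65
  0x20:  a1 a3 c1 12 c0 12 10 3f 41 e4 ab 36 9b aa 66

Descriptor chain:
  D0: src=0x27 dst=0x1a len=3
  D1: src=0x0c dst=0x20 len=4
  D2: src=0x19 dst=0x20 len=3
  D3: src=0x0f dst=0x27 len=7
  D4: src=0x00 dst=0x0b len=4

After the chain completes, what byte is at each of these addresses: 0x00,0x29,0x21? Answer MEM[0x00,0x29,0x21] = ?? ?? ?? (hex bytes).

#0 dst[0x1a+3] := {0x3f,0x41,0xe4}
#1 dst[0x20+4] := {0x15,0xc8,0x23,0xf4}
#2 dst[0x20+3] := {0x5b,0x3f,0x41}
#3 dst[0x27+7] := {0xf4,0x41,0x8c,0xc6,0x5c,0x5e,0x04}
#4 dst[0x0b+4] := {0x61,0x61,0xfe,0xee}
query mem[0x00]=0x61, mem[0x29]=0x8c, mem[0x21]=0x3f

MEM[0x00,0x29,0x21] = 61 8c 3f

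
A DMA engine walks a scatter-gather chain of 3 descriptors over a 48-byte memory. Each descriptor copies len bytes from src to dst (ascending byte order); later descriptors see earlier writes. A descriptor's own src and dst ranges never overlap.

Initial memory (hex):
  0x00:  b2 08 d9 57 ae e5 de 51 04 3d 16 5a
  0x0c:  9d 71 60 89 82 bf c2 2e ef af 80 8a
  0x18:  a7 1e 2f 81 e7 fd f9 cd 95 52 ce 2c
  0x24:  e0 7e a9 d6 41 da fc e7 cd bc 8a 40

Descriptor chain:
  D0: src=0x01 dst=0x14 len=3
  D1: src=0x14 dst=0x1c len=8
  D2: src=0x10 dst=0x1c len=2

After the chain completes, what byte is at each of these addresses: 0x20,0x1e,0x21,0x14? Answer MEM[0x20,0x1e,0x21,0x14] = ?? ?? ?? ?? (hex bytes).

D0: mem[0x14..0x16] <- [08 d9 57]
D1: mem[0x1c..0x23] <- [08 d9 57 8a a7 1e 2f 81]
D2: mem[0x1c..0x1d] <- [82 bf]
query mem[0x20]=0xa7, mem[0x1e]=0x57, mem[0x21]=0x1e, mem[0x14]=0x08

MEM[0x20,0x1e,0x21,0x14] = a7 57 1e 08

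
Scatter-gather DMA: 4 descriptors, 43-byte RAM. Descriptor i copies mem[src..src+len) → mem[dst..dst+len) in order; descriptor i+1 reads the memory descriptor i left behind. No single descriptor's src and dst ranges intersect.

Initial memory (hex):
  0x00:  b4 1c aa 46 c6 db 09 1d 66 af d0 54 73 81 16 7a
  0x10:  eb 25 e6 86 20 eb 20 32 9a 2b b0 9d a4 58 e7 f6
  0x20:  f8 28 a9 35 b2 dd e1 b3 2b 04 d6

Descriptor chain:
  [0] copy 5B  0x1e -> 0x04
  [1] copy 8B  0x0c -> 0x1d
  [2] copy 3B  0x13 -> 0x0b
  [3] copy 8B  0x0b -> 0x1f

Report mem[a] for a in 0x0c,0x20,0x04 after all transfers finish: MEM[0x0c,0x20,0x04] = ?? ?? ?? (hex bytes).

#0 dst[0x04+5] := {0xe7,0xf6,0xf8,0x28,0xa9}
#1 dst[0x1d+8] := {0x73,0x81,0x16,0x7a,0xeb,0x25,0xe6,0x86}
#2 dst[0x0b+3] := {0x86,0x20,0xeb}
#3 dst[0x1f+8] := {0x86,0x20,0xeb,0x16,0x7a,0xeb,0x25,0xe6}
query mem[0x0c]=0x20, mem[0x20]=0x20, mem[0x04]=0xe7

MEM[0x0c,0x20,0x04] = 20 20 e7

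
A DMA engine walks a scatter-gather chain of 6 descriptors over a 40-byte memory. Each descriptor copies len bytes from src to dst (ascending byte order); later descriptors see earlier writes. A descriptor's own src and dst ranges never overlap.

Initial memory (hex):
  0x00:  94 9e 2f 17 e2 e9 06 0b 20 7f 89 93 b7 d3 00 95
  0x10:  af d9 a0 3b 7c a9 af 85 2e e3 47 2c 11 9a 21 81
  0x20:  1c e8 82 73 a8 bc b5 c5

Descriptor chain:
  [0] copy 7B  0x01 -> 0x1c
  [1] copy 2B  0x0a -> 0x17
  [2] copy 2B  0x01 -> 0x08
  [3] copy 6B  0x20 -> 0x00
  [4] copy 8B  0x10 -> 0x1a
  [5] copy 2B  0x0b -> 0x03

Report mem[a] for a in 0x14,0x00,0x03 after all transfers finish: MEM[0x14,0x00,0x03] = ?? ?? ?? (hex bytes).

MEM[0x14,0x00,0x03] = 7c e9 93

[0] 0x01->0x1c len=7 : 9e 2f 17 e2 e9 06 0b
[1] 0x0a->0x17 len=2 : 89 93
[2] 0x01->0x08 len=2 : 9e 2f
[3] 0x20->0x00 len=6 : e9 06 0b 73 a8 bc
[4] 0x10->0x1a len=8 : af d9 a0 3b 7c a9 af 89
[5] 0x0b->0x03 len=2 : 93 b7
query mem[0x14]=0x7c, mem[0x00]=0xe9, mem[0x03]=0x93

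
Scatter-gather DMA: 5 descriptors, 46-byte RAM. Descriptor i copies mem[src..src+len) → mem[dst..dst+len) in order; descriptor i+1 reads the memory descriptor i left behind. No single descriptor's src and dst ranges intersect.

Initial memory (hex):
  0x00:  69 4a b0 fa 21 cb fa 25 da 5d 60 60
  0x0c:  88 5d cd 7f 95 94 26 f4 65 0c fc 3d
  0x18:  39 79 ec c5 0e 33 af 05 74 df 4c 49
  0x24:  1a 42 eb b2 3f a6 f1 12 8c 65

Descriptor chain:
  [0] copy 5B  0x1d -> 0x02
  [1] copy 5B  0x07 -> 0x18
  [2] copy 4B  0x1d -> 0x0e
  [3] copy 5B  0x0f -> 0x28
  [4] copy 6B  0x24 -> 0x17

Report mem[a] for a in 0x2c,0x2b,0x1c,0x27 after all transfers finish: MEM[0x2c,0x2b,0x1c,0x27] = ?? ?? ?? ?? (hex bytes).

MEM[0x2c,0x2b,0x1c,0x27] = f4 26 05 b2

[0] 0x1d->0x02 len=5 : 33 af 05 74 df
[1] 0x07->0x18 len=5 : 25 da 5d 60 60
[2] 0x1d->0x0e len=4 : 33 af 05 74
[3] 0x0f->0x28 len=5 : af 05 74 26 f4
[4] 0x24->0x17 len=6 : 1a 42 eb b2 af 05
query mem[0x2c]=0xf4, mem[0x2b]=0x26, mem[0x1c]=0x05, mem[0x27]=0xb2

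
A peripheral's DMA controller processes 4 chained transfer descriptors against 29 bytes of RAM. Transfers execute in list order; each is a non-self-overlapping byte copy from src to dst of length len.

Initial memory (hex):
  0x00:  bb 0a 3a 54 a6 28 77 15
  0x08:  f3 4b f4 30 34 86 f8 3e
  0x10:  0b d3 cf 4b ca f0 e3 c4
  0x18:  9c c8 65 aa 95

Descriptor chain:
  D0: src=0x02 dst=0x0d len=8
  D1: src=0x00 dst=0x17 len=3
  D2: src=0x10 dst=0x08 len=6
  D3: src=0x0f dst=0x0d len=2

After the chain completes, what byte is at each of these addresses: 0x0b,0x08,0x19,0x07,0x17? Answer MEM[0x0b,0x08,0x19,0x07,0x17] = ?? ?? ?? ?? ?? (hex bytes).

MEM[0x0b,0x08,0x19,0x07,0x17] = f3 28 3a 15 bb

D0: mem[0x0d..0x14] <- [3a 54 a6 28 77 15 f3 4b]
D1: mem[0x17..0x19] <- [bb 0a 3a]
D2: mem[0x08..0x0d] <- [28 77 15 f3 4b f0]
D3: mem[0x0d..0x0e] <- [a6 28]
query mem[0x0b]=0xf3, mem[0x08]=0x28, mem[0x19]=0x3a, mem[0x07]=0x15, mem[0x17]=0xbb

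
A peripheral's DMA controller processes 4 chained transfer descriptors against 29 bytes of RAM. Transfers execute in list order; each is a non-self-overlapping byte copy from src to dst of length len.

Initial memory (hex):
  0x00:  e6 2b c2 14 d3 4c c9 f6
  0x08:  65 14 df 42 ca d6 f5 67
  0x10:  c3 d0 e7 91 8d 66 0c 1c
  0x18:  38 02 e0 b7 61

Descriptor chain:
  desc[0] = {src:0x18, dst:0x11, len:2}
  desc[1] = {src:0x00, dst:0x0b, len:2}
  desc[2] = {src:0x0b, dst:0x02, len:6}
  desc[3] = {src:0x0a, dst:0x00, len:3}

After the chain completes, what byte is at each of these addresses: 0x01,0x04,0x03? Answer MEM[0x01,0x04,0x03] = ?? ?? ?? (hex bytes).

MEM[0x01,0x04,0x03] = e6 d6 2b

D0: mem[0x11..0x12] <- [38 02]
D1: mem[0x0b..0x0c] <- [e6 2b]
D2: mem[0x02..0x07] <- [e6 2b d6 f5 67 c3]
D3: mem[0x00..0x02] <- [df e6 2b]
query mem[0x01]=0xe6, mem[0x04]=0xd6, mem[0x03]=0x2b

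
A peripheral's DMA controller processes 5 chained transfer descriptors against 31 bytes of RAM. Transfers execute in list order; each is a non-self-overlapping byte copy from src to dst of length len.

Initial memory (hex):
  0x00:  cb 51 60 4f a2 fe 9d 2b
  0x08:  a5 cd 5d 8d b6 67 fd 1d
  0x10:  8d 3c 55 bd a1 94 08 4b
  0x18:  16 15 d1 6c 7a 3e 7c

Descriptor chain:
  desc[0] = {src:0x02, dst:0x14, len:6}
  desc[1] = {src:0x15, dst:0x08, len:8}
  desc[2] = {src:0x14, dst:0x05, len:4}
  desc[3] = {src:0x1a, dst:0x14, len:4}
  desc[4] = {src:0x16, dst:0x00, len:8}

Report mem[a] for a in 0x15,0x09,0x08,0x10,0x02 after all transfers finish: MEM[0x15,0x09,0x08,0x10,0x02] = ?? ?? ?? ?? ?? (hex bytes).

D0: mem[0x14..0x19] <- [60 4f a2 fe 9d 2b]
D1: mem[0x08..0x0f] <- [4f a2 fe 9d 2b d1 6c 7a]
D2: mem[0x05..0x08] <- [60 4f a2 fe]
D3: mem[0x14..0x17] <- [d1 6c 7a 3e]
D4: mem[0x00..0x07] <- [7a 3e 9d 2b d1 6c 7a 3e]
query mem[0x15]=0x6c, mem[0x09]=0xa2, mem[0x08]=0xfe, mem[0x10]=0x8d, mem[0x02]=0x9d

MEM[0x15,0x09,0x08,0x10,0x02] = 6c a2 fe 8d 9d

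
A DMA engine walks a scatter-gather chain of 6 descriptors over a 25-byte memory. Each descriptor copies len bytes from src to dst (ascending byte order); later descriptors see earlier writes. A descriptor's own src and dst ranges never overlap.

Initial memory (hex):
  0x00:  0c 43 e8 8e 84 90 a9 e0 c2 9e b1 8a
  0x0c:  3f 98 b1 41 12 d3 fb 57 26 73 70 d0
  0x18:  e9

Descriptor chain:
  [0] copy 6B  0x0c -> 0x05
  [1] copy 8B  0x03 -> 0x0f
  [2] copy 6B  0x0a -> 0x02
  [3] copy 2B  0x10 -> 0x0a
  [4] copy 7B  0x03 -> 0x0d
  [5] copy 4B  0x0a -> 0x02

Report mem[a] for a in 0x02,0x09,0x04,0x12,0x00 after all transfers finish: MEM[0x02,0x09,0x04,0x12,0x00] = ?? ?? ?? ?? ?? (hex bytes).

MEM[0x02,0x09,0x04,0x12,0x00] = 84 12 3f 41 0c

  after D0: wrote 6B at 0x05 = 3f98b14112d3
  after D1: wrote 8B at 0x0f = 8e843f98b14112d3
  after D2: wrote 6B at 0x02 = d38a3f98b18e
  after D3: wrote 2B at 0x0a = 843f
  after D4: wrote 7B at 0x0d = 8a3f98b18e4112
  after D5: wrote 4B at 0x02 = 843f3f8a
query mem[0x02]=0x84, mem[0x09]=0x12, mem[0x04]=0x3f, mem[0x12]=0x41, mem[0x00]=0x0c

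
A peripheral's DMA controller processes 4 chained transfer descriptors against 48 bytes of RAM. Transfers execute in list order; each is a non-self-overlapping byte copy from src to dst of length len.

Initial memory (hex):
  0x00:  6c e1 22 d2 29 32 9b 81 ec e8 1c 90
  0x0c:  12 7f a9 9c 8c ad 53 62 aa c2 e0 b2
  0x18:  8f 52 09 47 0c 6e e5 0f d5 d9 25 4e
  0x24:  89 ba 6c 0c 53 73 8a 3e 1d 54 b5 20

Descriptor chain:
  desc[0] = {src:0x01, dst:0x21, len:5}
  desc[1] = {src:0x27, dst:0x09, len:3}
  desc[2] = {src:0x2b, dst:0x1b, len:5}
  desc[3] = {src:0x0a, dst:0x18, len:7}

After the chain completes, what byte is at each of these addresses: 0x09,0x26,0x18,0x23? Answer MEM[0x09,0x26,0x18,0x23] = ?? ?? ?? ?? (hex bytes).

[0] 0x01->0x21 len=5 : e1 22 d2 29 32
[1] 0x27->0x09 len=3 : 0c 53 73
[2] 0x2b->0x1b len=5 : 3e 1d 54 b5 20
[3] 0x0a->0x18 len=7 : 53 73 12 7f a9 9c 8c
query mem[0x09]=0x0c, mem[0x26]=0x6c, mem[0x18]=0x53, mem[0x23]=0xd2

MEM[0x09,0x26,0x18,0x23] = 0c 6c 53 d2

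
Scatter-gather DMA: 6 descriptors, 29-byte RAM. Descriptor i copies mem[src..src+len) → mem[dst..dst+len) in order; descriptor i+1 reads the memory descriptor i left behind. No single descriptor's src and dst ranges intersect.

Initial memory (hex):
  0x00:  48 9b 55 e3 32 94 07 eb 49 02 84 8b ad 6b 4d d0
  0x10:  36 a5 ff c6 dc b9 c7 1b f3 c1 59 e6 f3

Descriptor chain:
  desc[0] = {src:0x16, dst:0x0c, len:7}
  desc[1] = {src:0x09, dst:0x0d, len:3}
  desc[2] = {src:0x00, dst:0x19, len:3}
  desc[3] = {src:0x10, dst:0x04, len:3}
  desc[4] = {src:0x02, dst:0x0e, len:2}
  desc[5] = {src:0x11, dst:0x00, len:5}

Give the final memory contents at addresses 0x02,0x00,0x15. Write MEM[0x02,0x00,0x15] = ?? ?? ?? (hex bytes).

MEM[0x02,0x00,0x15] = c6 e6 b9

  after D0: wrote 7B at 0x0c = c71bf3c159e6f3
  after D1: wrote 3B at 0x0d = 02848b
  after D2: wrote 3B at 0x19 = 489b55
  after D3: wrote 3B at 0x04 = 59e6f3
  after D4: wrote 2B at 0x0e = 55e3
  after D5: wrote 5B at 0x00 = e6f3c6dcb9
query mem[0x02]=0xc6, mem[0x00]=0xe6, mem[0x15]=0xb9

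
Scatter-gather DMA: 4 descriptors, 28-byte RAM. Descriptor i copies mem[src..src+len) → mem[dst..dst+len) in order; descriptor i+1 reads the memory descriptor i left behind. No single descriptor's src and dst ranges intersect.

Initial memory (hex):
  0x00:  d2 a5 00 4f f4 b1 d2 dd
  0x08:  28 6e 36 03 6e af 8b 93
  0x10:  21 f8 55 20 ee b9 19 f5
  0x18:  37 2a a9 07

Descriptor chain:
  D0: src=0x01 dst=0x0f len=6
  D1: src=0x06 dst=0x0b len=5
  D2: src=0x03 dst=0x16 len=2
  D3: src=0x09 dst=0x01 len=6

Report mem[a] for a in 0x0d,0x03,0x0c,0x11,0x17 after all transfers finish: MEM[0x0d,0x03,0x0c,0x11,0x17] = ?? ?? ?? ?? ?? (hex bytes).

D0: mem[0x0f..0x14] <- [a5 00 4f f4 b1 d2]
D1: mem[0x0b..0x0f] <- [d2 dd 28 6e 36]
D2: mem[0x16..0x17] <- [4f f4]
D3: mem[0x01..0x06] <- [6e 36 d2 dd 28 6e]
query mem[0x0d]=0x28, mem[0x03]=0xd2, mem[0x0c]=0xdd, mem[0x11]=0x4f, mem[0x17]=0xf4

MEM[0x0d,0x03,0x0c,0x11,0x17] = 28 d2 dd 4f f4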